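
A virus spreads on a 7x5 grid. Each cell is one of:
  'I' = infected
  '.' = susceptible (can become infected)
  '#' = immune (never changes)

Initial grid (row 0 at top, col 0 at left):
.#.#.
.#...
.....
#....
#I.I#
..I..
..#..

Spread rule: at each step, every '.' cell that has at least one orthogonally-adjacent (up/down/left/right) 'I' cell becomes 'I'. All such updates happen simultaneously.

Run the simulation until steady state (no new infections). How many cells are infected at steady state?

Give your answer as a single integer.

Answer: 28

Derivation:
Step 0 (initial): 3 infected
Step 1: +5 new -> 8 infected
Step 2: +8 new -> 16 infected
Step 3: +6 new -> 22 infected
Step 4: +3 new -> 25 infected
Step 5: +3 new -> 28 infected
Step 6: +0 new -> 28 infected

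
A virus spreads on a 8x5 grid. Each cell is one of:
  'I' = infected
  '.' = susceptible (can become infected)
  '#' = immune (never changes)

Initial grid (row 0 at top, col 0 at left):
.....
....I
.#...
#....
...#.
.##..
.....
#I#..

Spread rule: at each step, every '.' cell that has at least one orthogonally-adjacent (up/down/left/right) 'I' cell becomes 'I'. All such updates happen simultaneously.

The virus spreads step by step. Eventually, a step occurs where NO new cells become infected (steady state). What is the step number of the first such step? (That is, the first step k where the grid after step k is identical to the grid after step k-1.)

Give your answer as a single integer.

Answer: 6

Derivation:
Step 0 (initial): 2 infected
Step 1: +4 new -> 6 infected
Step 2: +6 new -> 12 infected
Step 3: +7 new -> 19 infected
Step 4: +8 new -> 27 infected
Step 5: +6 new -> 33 infected
Step 6: +0 new -> 33 infected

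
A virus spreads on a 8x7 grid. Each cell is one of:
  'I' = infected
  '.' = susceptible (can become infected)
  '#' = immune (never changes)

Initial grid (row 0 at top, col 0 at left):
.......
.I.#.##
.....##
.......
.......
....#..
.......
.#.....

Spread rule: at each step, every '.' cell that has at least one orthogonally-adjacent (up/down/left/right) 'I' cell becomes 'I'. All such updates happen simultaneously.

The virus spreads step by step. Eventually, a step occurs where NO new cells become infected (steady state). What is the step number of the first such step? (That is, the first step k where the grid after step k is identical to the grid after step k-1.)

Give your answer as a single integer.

Step 0 (initial): 1 infected
Step 1: +4 new -> 5 infected
Step 2: +5 new -> 10 infected
Step 3: +5 new -> 15 infected
Step 4: +6 new -> 21 infected
Step 5: +7 new -> 28 infected
Step 6: +6 new -> 34 infected
Step 7: +5 new -> 39 infected
Step 8: +4 new -> 43 infected
Step 9: +3 new -> 46 infected
Step 10: +2 new -> 48 infected
Step 11: +1 new -> 49 infected
Step 12: +0 new -> 49 infected

Answer: 12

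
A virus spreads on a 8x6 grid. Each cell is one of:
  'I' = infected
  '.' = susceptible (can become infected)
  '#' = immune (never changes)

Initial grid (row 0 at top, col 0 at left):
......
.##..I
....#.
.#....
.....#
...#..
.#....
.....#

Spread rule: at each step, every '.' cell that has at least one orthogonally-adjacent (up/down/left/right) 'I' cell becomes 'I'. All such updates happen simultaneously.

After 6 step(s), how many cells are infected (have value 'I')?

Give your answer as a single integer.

Answer: 24

Derivation:
Step 0 (initial): 1 infected
Step 1: +3 new -> 4 infected
Step 2: +3 new -> 7 infected
Step 3: +3 new -> 10 infected
Step 4: +4 new -> 14 infected
Step 5: +5 new -> 19 infected
Step 6: +5 new -> 24 infected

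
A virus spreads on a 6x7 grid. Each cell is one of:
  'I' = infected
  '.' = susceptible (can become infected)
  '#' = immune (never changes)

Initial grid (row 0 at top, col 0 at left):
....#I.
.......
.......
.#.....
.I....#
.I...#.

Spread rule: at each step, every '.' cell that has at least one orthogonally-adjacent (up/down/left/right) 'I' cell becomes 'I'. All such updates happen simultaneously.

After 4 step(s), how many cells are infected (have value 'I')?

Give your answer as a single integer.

Step 0 (initial): 3 infected
Step 1: +6 new -> 9 infected
Step 2: +7 new -> 16 infected
Step 3: +9 new -> 25 infected
Step 4: +8 new -> 33 infected

Answer: 33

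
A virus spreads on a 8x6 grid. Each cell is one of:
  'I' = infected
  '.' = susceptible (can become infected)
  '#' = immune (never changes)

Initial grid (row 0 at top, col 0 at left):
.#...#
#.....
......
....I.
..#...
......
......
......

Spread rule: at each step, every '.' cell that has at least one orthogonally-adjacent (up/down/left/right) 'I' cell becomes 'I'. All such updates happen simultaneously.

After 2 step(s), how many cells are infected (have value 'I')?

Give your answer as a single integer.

Answer: 12

Derivation:
Step 0 (initial): 1 infected
Step 1: +4 new -> 5 infected
Step 2: +7 new -> 12 infected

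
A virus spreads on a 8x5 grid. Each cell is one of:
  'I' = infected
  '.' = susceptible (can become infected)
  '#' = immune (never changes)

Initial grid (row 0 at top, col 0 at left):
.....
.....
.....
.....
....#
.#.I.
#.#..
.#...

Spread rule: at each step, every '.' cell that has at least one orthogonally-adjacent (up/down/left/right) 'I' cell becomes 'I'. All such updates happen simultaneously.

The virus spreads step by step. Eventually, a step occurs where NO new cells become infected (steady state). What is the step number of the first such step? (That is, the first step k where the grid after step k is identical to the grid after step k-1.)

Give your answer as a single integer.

Answer: 9

Derivation:
Step 0 (initial): 1 infected
Step 1: +4 new -> 5 infected
Step 2: +4 new -> 9 infected
Step 3: +6 new -> 15 infected
Step 4: +5 new -> 20 infected
Step 5: +6 new -> 26 infected
Step 6: +4 new -> 30 infected
Step 7: +2 new -> 32 infected
Step 8: +1 new -> 33 infected
Step 9: +0 new -> 33 infected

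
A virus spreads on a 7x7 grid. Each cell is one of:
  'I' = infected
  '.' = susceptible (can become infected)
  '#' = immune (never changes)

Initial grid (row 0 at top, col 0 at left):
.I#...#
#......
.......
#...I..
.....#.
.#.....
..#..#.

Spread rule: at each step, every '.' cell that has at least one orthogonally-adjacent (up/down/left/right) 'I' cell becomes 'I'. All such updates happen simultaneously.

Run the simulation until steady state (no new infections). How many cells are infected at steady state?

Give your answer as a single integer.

Answer: 41

Derivation:
Step 0 (initial): 2 infected
Step 1: +6 new -> 8 infected
Step 2: +9 new -> 17 infected
Step 3: +12 new -> 29 infected
Step 4: +7 new -> 36 infected
Step 5: +2 new -> 38 infected
Step 6: +1 new -> 39 infected
Step 7: +1 new -> 40 infected
Step 8: +1 new -> 41 infected
Step 9: +0 new -> 41 infected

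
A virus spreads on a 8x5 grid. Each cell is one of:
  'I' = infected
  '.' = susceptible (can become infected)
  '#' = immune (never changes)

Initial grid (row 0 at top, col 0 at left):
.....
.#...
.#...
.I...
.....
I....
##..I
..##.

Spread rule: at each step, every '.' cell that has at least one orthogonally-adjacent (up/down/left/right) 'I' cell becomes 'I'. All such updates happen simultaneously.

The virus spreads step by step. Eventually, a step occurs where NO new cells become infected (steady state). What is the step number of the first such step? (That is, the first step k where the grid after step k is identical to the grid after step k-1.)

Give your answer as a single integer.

Answer: 7

Derivation:
Step 0 (initial): 3 infected
Step 1: +8 new -> 11 infected
Step 2: +8 new -> 19 infected
Step 3: +5 new -> 24 infected
Step 4: +4 new -> 28 infected
Step 5: +3 new -> 31 infected
Step 6: +1 new -> 32 infected
Step 7: +0 new -> 32 infected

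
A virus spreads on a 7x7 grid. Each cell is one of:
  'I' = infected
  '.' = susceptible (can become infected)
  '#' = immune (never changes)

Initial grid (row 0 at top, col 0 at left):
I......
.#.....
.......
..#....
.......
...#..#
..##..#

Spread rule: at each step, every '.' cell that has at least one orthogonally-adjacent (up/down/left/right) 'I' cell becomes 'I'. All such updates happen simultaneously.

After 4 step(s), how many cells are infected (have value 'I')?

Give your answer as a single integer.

Step 0 (initial): 1 infected
Step 1: +2 new -> 3 infected
Step 2: +2 new -> 5 infected
Step 3: +4 new -> 9 infected
Step 4: +5 new -> 14 infected

Answer: 14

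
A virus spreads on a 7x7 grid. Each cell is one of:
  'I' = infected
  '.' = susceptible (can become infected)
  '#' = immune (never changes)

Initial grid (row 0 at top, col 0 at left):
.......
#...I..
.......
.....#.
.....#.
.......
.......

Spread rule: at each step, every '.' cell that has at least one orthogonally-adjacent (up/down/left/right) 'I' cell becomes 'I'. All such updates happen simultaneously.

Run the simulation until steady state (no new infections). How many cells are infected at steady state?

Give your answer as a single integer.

Answer: 46

Derivation:
Step 0 (initial): 1 infected
Step 1: +4 new -> 5 infected
Step 2: +7 new -> 12 infected
Step 3: +7 new -> 19 infected
Step 4: +6 new -> 25 infected
Step 5: +8 new -> 33 infected
Step 6: +6 new -> 39 infected
Step 7: +4 new -> 43 infected
Step 8: +2 new -> 45 infected
Step 9: +1 new -> 46 infected
Step 10: +0 new -> 46 infected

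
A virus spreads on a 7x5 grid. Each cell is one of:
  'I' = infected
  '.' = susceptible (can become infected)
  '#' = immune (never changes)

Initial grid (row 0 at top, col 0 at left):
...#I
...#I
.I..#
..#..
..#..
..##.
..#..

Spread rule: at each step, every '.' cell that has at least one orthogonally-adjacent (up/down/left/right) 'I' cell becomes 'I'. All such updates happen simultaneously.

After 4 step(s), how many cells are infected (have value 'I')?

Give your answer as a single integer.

Step 0 (initial): 3 infected
Step 1: +4 new -> 7 infected
Step 2: +6 new -> 13 infected
Step 3: +5 new -> 18 infected
Step 4: +4 new -> 22 infected

Answer: 22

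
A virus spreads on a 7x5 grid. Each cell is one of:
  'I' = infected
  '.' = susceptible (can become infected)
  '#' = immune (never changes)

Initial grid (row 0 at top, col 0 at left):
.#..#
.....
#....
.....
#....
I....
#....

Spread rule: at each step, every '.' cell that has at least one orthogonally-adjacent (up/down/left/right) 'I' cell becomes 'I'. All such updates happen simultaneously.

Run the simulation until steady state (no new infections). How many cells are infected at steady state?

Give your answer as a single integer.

Answer: 30

Derivation:
Step 0 (initial): 1 infected
Step 1: +1 new -> 2 infected
Step 2: +3 new -> 5 infected
Step 3: +4 new -> 9 infected
Step 4: +6 new -> 15 infected
Step 5: +5 new -> 20 infected
Step 6: +4 new -> 24 infected
Step 7: +4 new -> 28 infected
Step 8: +2 new -> 30 infected
Step 9: +0 new -> 30 infected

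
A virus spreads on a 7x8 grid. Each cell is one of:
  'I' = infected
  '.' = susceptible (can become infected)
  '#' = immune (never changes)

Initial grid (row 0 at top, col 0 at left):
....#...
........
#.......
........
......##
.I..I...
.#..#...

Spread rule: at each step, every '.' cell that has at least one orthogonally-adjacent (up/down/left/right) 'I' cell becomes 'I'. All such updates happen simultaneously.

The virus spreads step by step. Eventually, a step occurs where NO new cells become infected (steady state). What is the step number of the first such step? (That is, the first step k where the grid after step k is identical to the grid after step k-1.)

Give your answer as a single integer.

Answer: 9

Derivation:
Step 0 (initial): 2 infected
Step 1: +6 new -> 8 infected
Step 2: +11 new -> 19 infected
Step 3: +8 new -> 27 infected
Step 4: +7 new -> 34 infected
Step 5: +7 new -> 41 infected
Step 6: +6 new -> 47 infected
Step 7: +2 new -> 49 infected
Step 8: +1 new -> 50 infected
Step 9: +0 new -> 50 infected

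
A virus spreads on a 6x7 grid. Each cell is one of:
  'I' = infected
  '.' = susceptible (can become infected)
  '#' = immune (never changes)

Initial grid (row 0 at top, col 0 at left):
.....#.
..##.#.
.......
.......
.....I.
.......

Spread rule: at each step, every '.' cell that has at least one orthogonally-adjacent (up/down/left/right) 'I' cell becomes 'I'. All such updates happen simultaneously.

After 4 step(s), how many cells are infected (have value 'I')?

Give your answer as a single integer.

Answer: 22

Derivation:
Step 0 (initial): 1 infected
Step 1: +4 new -> 5 infected
Step 2: +6 new -> 11 infected
Step 3: +5 new -> 16 infected
Step 4: +6 new -> 22 infected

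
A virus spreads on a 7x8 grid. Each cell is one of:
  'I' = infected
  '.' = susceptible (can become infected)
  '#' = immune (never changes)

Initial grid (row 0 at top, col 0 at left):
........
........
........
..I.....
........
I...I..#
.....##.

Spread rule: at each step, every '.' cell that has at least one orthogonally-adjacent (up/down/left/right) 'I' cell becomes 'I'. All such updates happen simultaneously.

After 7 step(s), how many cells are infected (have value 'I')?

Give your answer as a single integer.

Answer: 51

Derivation:
Step 0 (initial): 3 infected
Step 1: +11 new -> 14 infected
Step 2: +12 new -> 26 infected
Step 3: +8 new -> 34 infected
Step 4: +7 new -> 41 infected
Step 5: +5 new -> 46 infected
Step 6: +3 new -> 49 infected
Step 7: +2 new -> 51 infected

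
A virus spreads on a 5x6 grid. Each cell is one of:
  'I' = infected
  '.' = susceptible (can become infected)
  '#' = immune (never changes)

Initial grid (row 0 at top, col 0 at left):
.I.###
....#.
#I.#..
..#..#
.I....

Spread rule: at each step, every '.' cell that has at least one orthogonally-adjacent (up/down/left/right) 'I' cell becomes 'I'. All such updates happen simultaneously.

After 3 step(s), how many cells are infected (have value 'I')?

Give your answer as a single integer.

Answer: 17

Derivation:
Step 0 (initial): 3 infected
Step 1: +7 new -> 10 infected
Step 2: +4 new -> 14 infected
Step 3: +3 new -> 17 infected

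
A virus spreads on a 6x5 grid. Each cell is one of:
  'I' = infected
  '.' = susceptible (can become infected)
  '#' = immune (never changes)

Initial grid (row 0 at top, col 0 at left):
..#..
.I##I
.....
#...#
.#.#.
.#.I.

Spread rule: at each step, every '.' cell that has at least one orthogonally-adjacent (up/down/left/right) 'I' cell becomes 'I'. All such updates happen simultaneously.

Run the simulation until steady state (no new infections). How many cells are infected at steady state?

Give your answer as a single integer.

Step 0 (initial): 3 infected
Step 1: +7 new -> 10 infected
Step 2: +8 new -> 18 infected
Step 3: +2 new -> 20 infected
Step 4: +0 new -> 20 infected

Answer: 20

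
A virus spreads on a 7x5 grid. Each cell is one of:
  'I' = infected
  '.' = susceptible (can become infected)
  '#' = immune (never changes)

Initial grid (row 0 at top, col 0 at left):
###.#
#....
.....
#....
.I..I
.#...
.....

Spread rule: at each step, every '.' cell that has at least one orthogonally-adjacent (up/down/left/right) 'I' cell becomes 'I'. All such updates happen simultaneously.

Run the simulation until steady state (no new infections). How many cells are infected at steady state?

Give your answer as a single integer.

Step 0 (initial): 2 infected
Step 1: +6 new -> 8 infected
Step 2: +8 new -> 16 infected
Step 3: +8 new -> 24 infected
Step 4: +3 new -> 27 infected
Step 5: +1 new -> 28 infected
Step 6: +0 new -> 28 infected

Answer: 28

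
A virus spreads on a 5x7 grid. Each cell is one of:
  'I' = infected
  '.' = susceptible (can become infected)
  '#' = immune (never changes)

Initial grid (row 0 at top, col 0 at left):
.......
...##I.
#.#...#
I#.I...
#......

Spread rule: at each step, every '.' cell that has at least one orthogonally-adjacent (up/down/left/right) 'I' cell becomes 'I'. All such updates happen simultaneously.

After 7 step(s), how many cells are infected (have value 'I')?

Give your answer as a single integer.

Answer: 28

Derivation:
Step 0 (initial): 3 infected
Step 1: +7 new -> 10 infected
Step 2: +6 new -> 16 infected
Step 3: +4 new -> 20 infected
Step 4: +2 new -> 22 infected
Step 5: +2 new -> 24 infected
Step 6: +2 new -> 26 infected
Step 7: +2 new -> 28 infected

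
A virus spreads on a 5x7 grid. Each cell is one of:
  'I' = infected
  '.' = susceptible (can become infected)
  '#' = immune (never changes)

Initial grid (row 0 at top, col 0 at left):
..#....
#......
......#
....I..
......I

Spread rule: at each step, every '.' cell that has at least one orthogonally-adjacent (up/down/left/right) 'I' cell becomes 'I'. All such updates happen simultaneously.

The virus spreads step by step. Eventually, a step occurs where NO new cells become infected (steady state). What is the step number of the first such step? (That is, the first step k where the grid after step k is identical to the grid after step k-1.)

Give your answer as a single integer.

Answer: 8

Derivation:
Step 0 (initial): 2 infected
Step 1: +6 new -> 8 infected
Step 2: +5 new -> 13 infected
Step 3: +6 new -> 19 infected
Step 4: +7 new -> 26 infected
Step 5: +4 new -> 30 infected
Step 6: +1 new -> 31 infected
Step 7: +1 new -> 32 infected
Step 8: +0 new -> 32 infected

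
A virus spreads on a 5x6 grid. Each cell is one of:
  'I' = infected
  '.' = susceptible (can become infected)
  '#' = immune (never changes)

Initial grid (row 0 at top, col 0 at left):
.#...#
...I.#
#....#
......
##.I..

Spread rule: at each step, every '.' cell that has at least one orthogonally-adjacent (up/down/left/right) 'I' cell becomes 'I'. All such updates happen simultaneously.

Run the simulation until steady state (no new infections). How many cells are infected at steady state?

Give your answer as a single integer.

Answer: 23

Derivation:
Step 0 (initial): 2 infected
Step 1: +7 new -> 9 infected
Step 2: +8 new -> 17 infected
Step 3: +4 new -> 21 infected
Step 4: +2 new -> 23 infected
Step 5: +0 new -> 23 infected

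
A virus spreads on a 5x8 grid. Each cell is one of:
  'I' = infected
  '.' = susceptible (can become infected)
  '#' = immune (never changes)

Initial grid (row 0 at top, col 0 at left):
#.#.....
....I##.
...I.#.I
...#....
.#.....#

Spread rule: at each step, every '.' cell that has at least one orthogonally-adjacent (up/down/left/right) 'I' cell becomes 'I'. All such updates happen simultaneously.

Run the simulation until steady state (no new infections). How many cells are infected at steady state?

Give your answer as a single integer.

Answer: 32

Derivation:
Step 0 (initial): 3 infected
Step 1: +7 new -> 10 infected
Step 2: +8 new -> 18 infected
Step 3: +8 new -> 26 infected
Step 4: +5 new -> 31 infected
Step 5: +1 new -> 32 infected
Step 6: +0 new -> 32 infected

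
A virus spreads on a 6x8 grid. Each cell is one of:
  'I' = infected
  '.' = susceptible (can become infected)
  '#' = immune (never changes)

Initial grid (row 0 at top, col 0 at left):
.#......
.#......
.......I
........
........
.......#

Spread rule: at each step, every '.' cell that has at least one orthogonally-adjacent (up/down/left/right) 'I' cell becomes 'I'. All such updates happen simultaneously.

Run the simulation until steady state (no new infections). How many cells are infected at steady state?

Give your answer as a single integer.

Step 0 (initial): 1 infected
Step 1: +3 new -> 4 infected
Step 2: +5 new -> 9 infected
Step 3: +5 new -> 14 infected
Step 4: +6 new -> 20 infected
Step 5: +6 new -> 26 infected
Step 6: +6 new -> 32 infected
Step 7: +5 new -> 37 infected
Step 8: +4 new -> 41 infected
Step 9: +3 new -> 44 infected
Step 10: +1 new -> 45 infected
Step 11: +0 new -> 45 infected

Answer: 45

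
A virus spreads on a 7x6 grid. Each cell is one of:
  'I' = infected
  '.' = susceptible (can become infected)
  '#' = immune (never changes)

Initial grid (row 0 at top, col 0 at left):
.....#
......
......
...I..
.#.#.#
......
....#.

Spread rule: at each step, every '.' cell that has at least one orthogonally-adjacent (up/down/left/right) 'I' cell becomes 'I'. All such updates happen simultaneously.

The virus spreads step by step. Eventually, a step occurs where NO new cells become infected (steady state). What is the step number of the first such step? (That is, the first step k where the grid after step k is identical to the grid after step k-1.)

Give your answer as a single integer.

Step 0 (initial): 1 infected
Step 1: +3 new -> 4 infected
Step 2: +7 new -> 11 infected
Step 3: +8 new -> 19 infected
Step 4: +10 new -> 29 infected
Step 5: +6 new -> 35 infected
Step 6: +2 new -> 37 infected
Step 7: +0 new -> 37 infected

Answer: 7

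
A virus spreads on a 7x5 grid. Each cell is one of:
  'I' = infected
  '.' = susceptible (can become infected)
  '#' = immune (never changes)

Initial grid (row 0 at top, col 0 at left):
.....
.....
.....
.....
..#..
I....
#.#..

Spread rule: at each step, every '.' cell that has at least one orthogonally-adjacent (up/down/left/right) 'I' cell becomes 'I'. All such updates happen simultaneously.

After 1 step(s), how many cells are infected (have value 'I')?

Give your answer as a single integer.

Step 0 (initial): 1 infected
Step 1: +2 new -> 3 infected

Answer: 3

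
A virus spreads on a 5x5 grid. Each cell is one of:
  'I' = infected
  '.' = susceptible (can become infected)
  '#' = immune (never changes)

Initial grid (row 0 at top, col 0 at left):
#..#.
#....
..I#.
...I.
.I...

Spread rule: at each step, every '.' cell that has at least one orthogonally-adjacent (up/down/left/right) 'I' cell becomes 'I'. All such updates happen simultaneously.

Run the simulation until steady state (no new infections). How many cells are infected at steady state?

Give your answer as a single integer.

Step 0 (initial): 3 infected
Step 1: +8 new -> 11 infected
Step 2: +7 new -> 18 infected
Step 3: +2 new -> 20 infected
Step 4: +1 new -> 21 infected
Step 5: +0 new -> 21 infected

Answer: 21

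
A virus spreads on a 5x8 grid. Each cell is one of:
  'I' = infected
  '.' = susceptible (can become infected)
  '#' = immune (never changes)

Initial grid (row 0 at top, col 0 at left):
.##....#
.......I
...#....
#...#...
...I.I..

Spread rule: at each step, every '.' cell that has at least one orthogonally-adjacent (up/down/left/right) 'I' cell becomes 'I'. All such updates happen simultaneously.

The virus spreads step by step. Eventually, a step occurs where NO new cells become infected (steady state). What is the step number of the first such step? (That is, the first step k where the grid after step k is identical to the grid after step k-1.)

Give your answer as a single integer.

Answer: 8

Derivation:
Step 0 (initial): 3 infected
Step 1: +7 new -> 10 infected
Step 2: +9 new -> 19 infected
Step 3: +6 new -> 25 infected
Step 4: +4 new -> 29 infected
Step 5: +3 new -> 32 infected
Step 6: +1 new -> 33 infected
Step 7: +1 new -> 34 infected
Step 8: +0 new -> 34 infected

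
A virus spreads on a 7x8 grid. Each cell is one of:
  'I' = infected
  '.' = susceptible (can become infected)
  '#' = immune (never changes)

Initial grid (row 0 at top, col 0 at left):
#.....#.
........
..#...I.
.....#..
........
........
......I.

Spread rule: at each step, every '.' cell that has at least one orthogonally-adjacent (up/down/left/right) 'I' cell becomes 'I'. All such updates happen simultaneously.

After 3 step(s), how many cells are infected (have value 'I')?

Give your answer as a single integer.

Step 0 (initial): 2 infected
Step 1: +7 new -> 9 infected
Step 2: +8 new -> 17 infected
Step 3: +9 new -> 26 infected

Answer: 26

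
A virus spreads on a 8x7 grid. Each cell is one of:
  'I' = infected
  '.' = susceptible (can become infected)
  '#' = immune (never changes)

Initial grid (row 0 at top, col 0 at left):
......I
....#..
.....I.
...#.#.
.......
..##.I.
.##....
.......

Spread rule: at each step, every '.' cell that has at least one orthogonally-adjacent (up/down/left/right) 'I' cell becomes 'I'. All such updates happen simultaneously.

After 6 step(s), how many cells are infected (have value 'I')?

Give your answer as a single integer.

Answer: 46

Derivation:
Step 0 (initial): 3 infected
Step 1: +9 new -> 12 infected
Step 2: +9 new -> 21 infected
Step 3: +7 new -> 28 infected
Step 4: +6 new -> 34 infected
Step 5: +6 new -> 40 infected
Step 6: +6 new -> 46 infected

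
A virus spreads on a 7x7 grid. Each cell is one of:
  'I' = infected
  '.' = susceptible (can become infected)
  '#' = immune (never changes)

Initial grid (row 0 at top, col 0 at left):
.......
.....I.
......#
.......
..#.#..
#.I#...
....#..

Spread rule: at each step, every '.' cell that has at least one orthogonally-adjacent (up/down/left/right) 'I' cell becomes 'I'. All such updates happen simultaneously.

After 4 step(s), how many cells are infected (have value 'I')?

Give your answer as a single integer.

Step 0 (initial): 2 infected
Step 1: +6 new -> 8 infected
Step 2: +8 new -> 16 infected
Step 3: +9 new -> 25 infected
Step 4: +9 new -> 34 infected

Answer: 34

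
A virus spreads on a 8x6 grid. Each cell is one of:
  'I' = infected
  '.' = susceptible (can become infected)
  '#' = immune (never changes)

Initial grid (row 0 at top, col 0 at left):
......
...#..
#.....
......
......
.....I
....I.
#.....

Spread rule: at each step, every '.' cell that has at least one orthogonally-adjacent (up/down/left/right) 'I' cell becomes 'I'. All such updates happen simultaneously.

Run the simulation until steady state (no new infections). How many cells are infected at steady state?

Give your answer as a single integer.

Step 0 (initial): 2 infected
Step 1: +5 new -> 7 infected
Step 2: +6 new -> 13 infected
Step 3: +6 new -> 19 infected
Step 4: +7 new -> 26 infected
Step 5: +6 new -> 32 infected
Step 6: +4 new -> 36 infected
Step 7: +4 new -> 40 infected
Step 8: +2 new -> 42 infected
Step 9: +2 new -> 44 infected
Step 10: +1 new -> 45 infected
Step 11: +0 new -> 45 infected

Answer: 45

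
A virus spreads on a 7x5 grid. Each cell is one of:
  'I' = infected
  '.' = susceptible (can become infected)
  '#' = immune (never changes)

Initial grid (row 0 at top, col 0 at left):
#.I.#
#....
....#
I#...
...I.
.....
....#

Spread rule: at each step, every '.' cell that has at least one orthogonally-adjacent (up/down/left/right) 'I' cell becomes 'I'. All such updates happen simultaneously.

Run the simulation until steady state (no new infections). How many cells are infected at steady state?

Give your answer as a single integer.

Answer: 29

Derivation:
Step 0 (initial): 3 infected
Step 1: +9 new -> 12 infected
Step 2: +12 new -> 24 infected
Step 3: +4 new -> 28 infected
Step 4: +1 new -> 29 infected
Step 5: +0 new -> 29 infected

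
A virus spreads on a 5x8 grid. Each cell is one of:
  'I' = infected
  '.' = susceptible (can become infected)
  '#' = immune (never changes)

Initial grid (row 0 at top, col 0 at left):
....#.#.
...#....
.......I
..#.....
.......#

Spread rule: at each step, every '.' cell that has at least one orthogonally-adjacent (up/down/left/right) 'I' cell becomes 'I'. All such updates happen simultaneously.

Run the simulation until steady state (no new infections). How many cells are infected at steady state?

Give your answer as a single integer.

Step 0 (initial): 1 infected
Step 1: +3 new -> 4 infected
Step 2: +4 new -> 8 infected
Step 3: +4 new -> 12 infected
Step 4: +5 new -> 17 infected
Step 5: +3 new -> 20 infected
Step 6: +3 new -> 23 infected
Step 7: +5 new -> 28 infected
Step 8: +5 new -> 33 infected
Step 9: +2 new -> 35 infected
Step 10: +0 new -> 35 infected

Answer: 35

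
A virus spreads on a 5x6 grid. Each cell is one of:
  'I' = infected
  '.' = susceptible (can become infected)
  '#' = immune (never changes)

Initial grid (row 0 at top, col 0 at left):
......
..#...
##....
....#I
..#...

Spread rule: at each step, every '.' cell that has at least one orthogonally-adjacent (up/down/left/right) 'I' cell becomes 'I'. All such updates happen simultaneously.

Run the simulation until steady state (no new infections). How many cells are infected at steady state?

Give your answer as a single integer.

Answer: 25

Derivation:
Step 0 (initial): 1 infected
Step 1: +2 new -> 3 infected
Step 2: +3 new -> 6 infected
Step 3: +4 new -> 10 infected
Step 4: +4 new -> 14 infected
Step 5: +2 new -> 16 infected
Step 6: +2 new -> 18 infected
Step 7: +3 new -> 21 infected
Step 8: +3 new -> 24 infected
Step 9: +1 new -> 25 infected
Step 10: +0 new -> 25 infected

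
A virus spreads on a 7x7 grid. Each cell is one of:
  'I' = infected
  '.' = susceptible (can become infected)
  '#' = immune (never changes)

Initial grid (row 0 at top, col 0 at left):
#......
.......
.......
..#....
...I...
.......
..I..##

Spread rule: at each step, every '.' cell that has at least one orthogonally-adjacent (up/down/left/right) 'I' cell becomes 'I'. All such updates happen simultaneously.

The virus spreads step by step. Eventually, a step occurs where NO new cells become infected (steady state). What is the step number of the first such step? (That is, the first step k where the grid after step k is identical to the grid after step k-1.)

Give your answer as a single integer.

Answer: 8

Derivation:
Step 0 (initial): 2 infected
Step 1: +7 new -> 9 infected
Step 2: +8 new -> 17 infected
Step 3: +9 new -> 26 infected
Step 4: +8 new -> 34 infected
Step 5: +6 new -> 40 infected
Step 6: +4 new -> 44 infected
Step 7: +1 new -> 45 infected
Step 8: +0 new -> 45 infected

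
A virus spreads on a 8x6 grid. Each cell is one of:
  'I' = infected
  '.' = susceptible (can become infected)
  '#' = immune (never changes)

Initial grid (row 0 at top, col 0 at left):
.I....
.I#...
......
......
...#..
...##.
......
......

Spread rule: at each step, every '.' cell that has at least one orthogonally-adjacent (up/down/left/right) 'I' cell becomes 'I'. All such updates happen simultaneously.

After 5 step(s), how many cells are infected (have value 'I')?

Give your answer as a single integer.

Answer: 29

Derivation:
Step 0 (initial): 2 infected
Step 1: +4 new -> 6 infected
Step 2: +4 new -> 10 infected
Step 3: +6 new -> 16 infected
Step 4: +7 new -> 23 infected
Step 5: +6 new -> 29 infected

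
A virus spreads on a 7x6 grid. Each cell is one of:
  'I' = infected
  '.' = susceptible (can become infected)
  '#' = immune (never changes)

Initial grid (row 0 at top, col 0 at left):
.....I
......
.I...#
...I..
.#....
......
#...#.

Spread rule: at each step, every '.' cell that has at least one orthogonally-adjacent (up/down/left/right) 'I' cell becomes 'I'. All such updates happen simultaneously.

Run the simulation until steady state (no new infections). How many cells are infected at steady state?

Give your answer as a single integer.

Step 0 (initial): 3 infected
Step 1: +10 new -> 13 infected
Step 2: +12 new -> 25 infected
Step 3: +7 new -> 32 infected
Step 4: +4 new -> 36 infected
Step 5: +2 new -> 38 infected
Step 6: +0 new -> 38 infected

Answer: 38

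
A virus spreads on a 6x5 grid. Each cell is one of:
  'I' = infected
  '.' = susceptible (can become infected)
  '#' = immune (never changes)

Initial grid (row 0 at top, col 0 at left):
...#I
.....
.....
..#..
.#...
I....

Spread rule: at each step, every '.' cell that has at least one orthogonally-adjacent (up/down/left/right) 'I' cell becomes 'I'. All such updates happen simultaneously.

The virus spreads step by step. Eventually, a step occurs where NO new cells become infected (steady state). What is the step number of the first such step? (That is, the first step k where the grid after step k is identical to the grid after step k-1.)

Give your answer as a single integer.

Step 0 (initial): 2 infected
Step 1: +3 new -> 5 infected
Step 2: +4 new -> 9 infected
Step 3: +7 new -> 16 infected
Step 4: +9 new -> 25 infected
Step 5: +2 new -> 27 infected
Step 6: +0 new -> 27 infected

Answer: 6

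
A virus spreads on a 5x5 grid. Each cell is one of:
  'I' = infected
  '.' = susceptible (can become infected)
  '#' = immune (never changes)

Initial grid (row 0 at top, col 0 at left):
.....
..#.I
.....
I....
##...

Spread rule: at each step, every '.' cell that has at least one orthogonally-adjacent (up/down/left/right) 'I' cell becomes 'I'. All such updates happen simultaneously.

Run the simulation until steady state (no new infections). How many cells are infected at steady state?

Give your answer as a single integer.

Step 0 (initial): 2 infected
Step 1: +5 new -> 7 infected
Step 2: +6 new -> 13 infected
Step 3: +7 new -> 20 infected
Step 4: +2 new -> 22 infected
Step 5: +0 new -> 22 infected

Answer: 22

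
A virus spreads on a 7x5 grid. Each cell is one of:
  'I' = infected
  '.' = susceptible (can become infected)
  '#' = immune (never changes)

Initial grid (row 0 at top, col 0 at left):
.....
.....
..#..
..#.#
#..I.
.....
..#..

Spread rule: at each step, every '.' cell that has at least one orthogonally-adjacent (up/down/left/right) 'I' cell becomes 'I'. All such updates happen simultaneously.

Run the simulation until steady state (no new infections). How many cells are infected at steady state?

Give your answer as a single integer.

Answer: 30

Derivation:
Step 0 (initial): 1 infected
Step 1: +4 new -> 5 infected
Step 2: +5 new -> 10 infected
Step 3: +5 new -> 15 infected
Step 4: +7 new -> 22 infected
Step 5: +5 new -> 27 infected
Step 6: +2 new -> 29 infected
Step 7: +1 new -> 30 infected
Step 8: +0 new -> 30 infected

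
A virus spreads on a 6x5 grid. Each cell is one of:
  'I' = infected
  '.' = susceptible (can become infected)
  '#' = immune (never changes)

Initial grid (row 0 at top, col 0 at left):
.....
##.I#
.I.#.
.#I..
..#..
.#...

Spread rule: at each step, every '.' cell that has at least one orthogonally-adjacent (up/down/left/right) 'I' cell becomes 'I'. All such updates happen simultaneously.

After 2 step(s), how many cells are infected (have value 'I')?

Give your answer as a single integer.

Answer: 13

Derivation:
Step 0 (initial): 3 infected
Step 1: +5 new -> 8 infected
Step 2: +5 new -> 13 infected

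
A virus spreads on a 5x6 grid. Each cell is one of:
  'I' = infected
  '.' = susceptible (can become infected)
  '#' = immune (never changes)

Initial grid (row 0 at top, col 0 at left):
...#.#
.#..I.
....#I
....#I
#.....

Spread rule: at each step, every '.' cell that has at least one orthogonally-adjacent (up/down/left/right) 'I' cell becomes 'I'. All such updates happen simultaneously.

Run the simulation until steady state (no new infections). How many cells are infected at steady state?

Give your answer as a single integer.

Step 0 (initial): 3 infected
Step 1: +4 new -> 7 infected
Step 2: +3 new -> 10 infected
Step 3: +4 new -> 14 infected
Step 4: +4 new -> 18 infected
Step 5: +4 new -> 22 infected
Step 6: +2 new -> 24 infected
Step 7: +0 new -> 24 infected

Answer: 24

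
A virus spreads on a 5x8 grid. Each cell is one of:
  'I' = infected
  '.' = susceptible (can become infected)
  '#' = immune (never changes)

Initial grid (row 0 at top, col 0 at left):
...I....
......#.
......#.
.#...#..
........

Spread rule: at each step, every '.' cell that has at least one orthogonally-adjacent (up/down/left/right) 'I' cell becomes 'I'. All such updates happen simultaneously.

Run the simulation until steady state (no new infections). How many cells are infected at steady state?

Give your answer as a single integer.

Answer: 36

Derivation:
Step 0 (initial): 1 infected
Step 1: +3 new -> 4 infected
Step 2: +5 new -> 9 infected
Step 3: +7 new -> 16 infected
Step 4: +7 new -> 23 infected
Step 5: +4 new -> 27 infected
Step 6: +4 new -> 31 infected
Step 7: +3 new -> 34 infected
Step 8: +2 new -> 36 infected
Step 9: +0 new -> 36 infected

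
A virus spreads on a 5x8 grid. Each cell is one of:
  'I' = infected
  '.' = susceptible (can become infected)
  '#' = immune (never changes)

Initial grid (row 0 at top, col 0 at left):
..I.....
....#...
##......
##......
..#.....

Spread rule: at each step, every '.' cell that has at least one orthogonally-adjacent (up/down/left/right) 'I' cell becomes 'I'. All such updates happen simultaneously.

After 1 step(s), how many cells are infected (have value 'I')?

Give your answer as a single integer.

Answer: 4

Derivation:
Step 0 (initial): 1 infected
Step 1: +3 new -> 4 infected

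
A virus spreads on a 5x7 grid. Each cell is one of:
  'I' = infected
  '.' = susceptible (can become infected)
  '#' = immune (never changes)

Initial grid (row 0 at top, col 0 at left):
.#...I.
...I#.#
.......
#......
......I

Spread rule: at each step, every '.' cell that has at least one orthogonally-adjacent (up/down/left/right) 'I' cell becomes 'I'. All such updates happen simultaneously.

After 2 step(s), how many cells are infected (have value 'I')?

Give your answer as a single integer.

Answer: 20

Derivation:
Step 0 (initial): 3 infected
Step 1: +8 new -> 11 infected
Step 2: +9 new -> 20 infected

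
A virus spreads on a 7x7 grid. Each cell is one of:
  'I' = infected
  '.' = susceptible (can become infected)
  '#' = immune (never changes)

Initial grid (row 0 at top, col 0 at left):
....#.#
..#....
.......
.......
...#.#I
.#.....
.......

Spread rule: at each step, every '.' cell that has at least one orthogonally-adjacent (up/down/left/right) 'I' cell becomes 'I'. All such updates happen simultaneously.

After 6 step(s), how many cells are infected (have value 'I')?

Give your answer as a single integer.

Step 0 (initial): 1 infected
Step 1: +2 new -> 3 infected
Step 2: +4 new -> 7 infected
Step 3: +5 new -> 12 infected
Step 4: +6 new -> 18 infected
Step 5: +6 new -> 24 infected
Step 6: +5 new -> 29 infected

Answer: 29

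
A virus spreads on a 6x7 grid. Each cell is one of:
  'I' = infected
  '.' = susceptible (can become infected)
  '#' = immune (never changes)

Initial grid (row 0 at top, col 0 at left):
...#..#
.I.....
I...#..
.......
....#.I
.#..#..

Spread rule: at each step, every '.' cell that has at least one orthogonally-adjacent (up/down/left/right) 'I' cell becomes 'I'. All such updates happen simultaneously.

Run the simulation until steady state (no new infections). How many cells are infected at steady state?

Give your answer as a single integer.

Step 0 (initial): 3 infected
Step 1: +8 new -> 11 infected
Step 2: +9 new -> 20 infected
Step 3: +8 new -> 28 infected
Step 4: +4 new -> 32 infected
Step 5: +3 new -> 35 infected
Step 6: +1 new -> 36 infected
Step 7: +0 new -> 36 infected

Answer: 36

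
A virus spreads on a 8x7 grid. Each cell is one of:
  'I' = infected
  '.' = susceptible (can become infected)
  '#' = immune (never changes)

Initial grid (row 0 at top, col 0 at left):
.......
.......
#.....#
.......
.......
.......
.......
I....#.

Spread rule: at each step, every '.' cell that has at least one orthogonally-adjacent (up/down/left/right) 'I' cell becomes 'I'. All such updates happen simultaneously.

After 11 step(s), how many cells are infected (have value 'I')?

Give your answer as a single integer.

Step 0 (initial): 1 infected
Step 1: +2 new -> 3 infected
Step 2: +3 new -> 6 infected
Step 3: +4 new -> 10 infected
Step 4: +5 new -> 15 infected
Step 5: +4 new -> 19 infected
Step 6: +5 new -> 24 infected
Step 7: +6 new -> 30 infected
Step 8: +8 new -> 38 infected
Step 9: +6 new -> 44 infected
Step 10: +4 new -> 48 infected
Step 11: +2 new -> 50 infected

Answer: 50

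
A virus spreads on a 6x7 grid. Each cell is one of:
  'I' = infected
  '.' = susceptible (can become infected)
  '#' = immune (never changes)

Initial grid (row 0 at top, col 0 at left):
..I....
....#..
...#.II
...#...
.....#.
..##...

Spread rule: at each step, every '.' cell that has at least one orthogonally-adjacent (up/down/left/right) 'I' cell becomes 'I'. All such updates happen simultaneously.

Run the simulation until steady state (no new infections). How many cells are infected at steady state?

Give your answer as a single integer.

Answer: 36

Derivation:
Step 0 (initial): 3 infected
Step 1: +8 new -> 11 infected
Step 2: +9 new -> 20 infected
Step 3: +5 new -> 25 infected
Step 4: +6 new -> 31 infected
Step 5: +2 new -> 33 infected
Step 6: +2 new -> 35 infected
Step 7: +1 new -> 36 infected
Step 8: +0 new -> 36 infected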